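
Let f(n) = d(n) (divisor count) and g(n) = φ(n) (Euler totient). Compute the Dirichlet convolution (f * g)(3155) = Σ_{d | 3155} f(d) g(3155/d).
(d * φ)(3155) = 3792

Divisors of 3155: [1, 5, 631, 3155]. For each d | 3155:
  d = 1: d(1) · φ(3155/1) = 1 · 2520 = 2520
  d = 5: d(5) · φ(3155/5) = 2 · 630 = 1260
  d = 631: d(631) · φ(3155/631) = 2 · 4 = 8
  d = 3155: d(3155) · φ(3155/3155) = 4 · 1 = 4
Summing: (d * φ)(3155) = 2520 + 1260 + 8 + 4 = 3792.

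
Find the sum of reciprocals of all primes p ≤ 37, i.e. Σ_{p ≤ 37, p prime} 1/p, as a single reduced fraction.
Σ 1/p = 11819186711467/7420738134810

π(37) = 12, so the primes ≤ 37 are [2, 3, 5, 7, 11, 13, 17, 19, 23, 29, 31, 37]. Summing 1/p over these primes: 11819186711467/7420738134810 ≈ 1.5927. Mertens estimate ln ln(37) + 0.2615 ≈ 1.5455.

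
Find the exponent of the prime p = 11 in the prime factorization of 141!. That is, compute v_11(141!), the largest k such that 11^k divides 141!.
v_11(141!) = 13

Legendre's formula: v_p(n!) = Σ_{k ≥ 1} ⌊n / p^k⌋. For p = 11, n = 141, the terms are:
  ⌊141/11^1⌋ = ⌊141/11⌋ = 12
  ⌊141/11^2⌋ = ⌊141/121⌋ = 1
(the next term ⌊141/11^3⌋ = 0, terminating the sum). Summing: v_11(141!) = 12 + 1 = 13.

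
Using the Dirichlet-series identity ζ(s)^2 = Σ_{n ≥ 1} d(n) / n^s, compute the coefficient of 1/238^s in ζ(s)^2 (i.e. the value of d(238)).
d(238) = 8

ζ(s)^2 = (Σ 1/m^s)(Σ 1/k^s). The coefficient of 1/n^s in the product is the number of ordered pairs (m, k) with mk = n, which equals d(n). For n = 238, divisors are [1, 2, 7, 14, 17, 34, 119, 238], so d(238) = 8.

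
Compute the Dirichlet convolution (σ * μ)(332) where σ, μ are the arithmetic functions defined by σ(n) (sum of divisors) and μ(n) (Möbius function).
(σ * μ)(332) = 332

Divisors of 332: [1, 2, 4, 83, 166, 332]. For each d | 332:
  d = 1: σ(1) · μ(332/1) = 1 · 0 = 0
  d = 2: σ(2) · μ(332/2) = 3 · 1 = 3
  d = 4: σ(4) · μ(332/4) = 7 · -1 = -7
  d = 83: σ(83) · μ(332/83) = 84 · 0 = 0
  d = 166: σ(166) · μ(332/166) = 252 · -1 = -252
  d = 332: σ(332) · μ(332/332) = 588 · 1 = 588
Summing: (σ * μ)(332) = 0 + 3 + -7 + 0 + -252 + 588 = 332.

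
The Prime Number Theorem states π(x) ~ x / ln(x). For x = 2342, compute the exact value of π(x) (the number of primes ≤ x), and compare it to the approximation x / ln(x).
π(2342) = 347;  x/ln(x) ≈ 301.85;  relative error ≈ 13.01%.

Directly count primes up to 2342: π(2342) = 347. The PNT approximation gives 2342/ln(2342) ≈ 2342/7.75876 ≈ 301.85. Relative error (π(x) − x/ln(x)) / π(x) ≈ 13.01%; the approximation is known to undercount slightly (Li(x) is a better estimate).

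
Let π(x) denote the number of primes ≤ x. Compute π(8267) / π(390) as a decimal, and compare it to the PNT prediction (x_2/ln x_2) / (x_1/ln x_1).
π(8267)/π(390) = 1036/77 ≈ 13.4545;  PNT prediction ≈ 14.0207.

π(390) = 77 and π(8267) = 1036, so π(8267)/π(390) ≈ 13.4545. The PNT-predicted ratio is (8267/ln(8267)) / (390/ln(390)) ≈ 14.0207. The two agree to within a few percent, as expected.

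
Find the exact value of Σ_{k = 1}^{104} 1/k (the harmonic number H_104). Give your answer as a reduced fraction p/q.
H_104 = 151628729214843927768244125436857365638449733/29012042540587955997705808574162155756055616

Direct summation: H_104 = 1 + 1/2 + ... + 1/104. The least common denominator is lcm(1, ..., 104) = 725301063514698899942645214354053893901390400; over this denominator the numerator is 725301063514698899942645214354053893901390400 + 362650531757349449971322607177026946950695200 + 241767021171566299980881738118017964633796800 + 181325265878674724985661303588513473475347600 + 145060212702939779988529042870810778780278080 + 120883510585783149990440869059008982316898400 + 103614437644956985706092173479150556271627200 + 90662632939337362492830651794256736737673800 + 80589007057188766660293912706005988211265600 + 72530106351469889994264521435405389390139040 + 65936460319518081812967746759459444900126400 + 60441755292891574995220434529504491158449200 + 55792389501130684610972708796465684146260800 + 51807218822478492853046086739575278135813600 + 48353404234313259996176347623603592926759360 + 45331316469668681246415325897128368368836900 + 42664768442041111761332071432591405523611200 + 40294503528594383330146956353002994105632800 + 38173740184984152628560274439687047047441600 + 36265053175734944997132260717702694695069520 + 34538145881652328568697391159716852090542400 + 32968230159759040906483873379729722450063200 + 31534828848465169562723704971915386691364800 + 30220877646445787497610217264752245579224600 + 29012042540587955997705808574162155756055616 + 27896194750565342305486354398232842073130400 + 26863002352396255553431304235335329403755200 + 25903609411239246426523043369787639067906800 + 25010381500506858618711903943243237720737600 + 24176702117156629998088173811801796463379680 + 23396808500474158062665974656582383674238400 + 22665658234834340623207662948564184184418450 + 21978820106506027270989248919819814966708800 + 21332384221020555880666035716295702761805600 + 20722887528991397141218434695830111254325440 + 20147251764297191665073478176501497052816400 + 19602731446343213511963384171731186321659200 + 19086870092492076314280137219843523523720800 + 18597463167043561536990902932155228048753600 + 18132526587867472498566130358851347347534760 + 17690269841821924388845005228147655948814400 + 17269072940826164284348695579858426045271200 + 16867466593365090696340586380326834741892800 + 16484115079879520453241936689864861225031600 + 16117801411437753332058782541201197642253120 + 15767414424232584781361852485957693345682400 + 15431937521589338296652025837320295614923200 + 15110438823222893748805108632376122789612300 + 14802062520708140815156024782735793753089600 + 14506021270293977998852904287081077878027808 + 14221589480680370587110690477530468507870400 + 13948097375282671152743177199116421036565200 + 13684925726692432074389532346302903658516800 + 13431501176198127776715652117667664701877600 + 13187292063903616362593549351891888980025280 + 12951804705619623213261521684893819533953400 + 12724580061661384209520091479895682349147200 + 12505190750253429309355951971621618860368800 + 12293238364655913558349918887356845659345600 + 12088351058578314999044086905900898231689840 + 11890181369093424589223692038591047441006400 + 11698404250237079031332987328291191837119200 + 11512715293884109522899130386572284030180800 + 11332829117417170311603831474282092092209225 + 11158477900226136922194541759293136829252160 + 10989410053253013635494624459909907483354400 + 10825389007682073133472316632150058117931200 + 10666192110510277940333017858147851380902800 + 10511609616155056520907901657305128897121600 + 10361443764495698570609217347915055627162720 + 10215507936826745069614721328930336533822400 + 10073625882148595832536739088250748526408200 + 9935631007050669862228016634987039642484800 + 9801365723171606755981692085865593160829600 + 9670680846862651999235269524720718585351872 + 9543435046246038157140068609921761761860400 + 9419494331359725973281106679922777842875200 + 9298731583521780768495451466077614024376800 + 9181026120439226581552471067772834100017600 + 9066263293933736249283065179425673673767380 + 8954334117465418517810434745111776467918400 + 8845134920910962194422502614073827974407200 + 8738567030297577107742713425952456553028800 + 8634536470413082142174347789929213022635600 + 8532953688408222352266414286518281104722240 + 8433733296682545348170293190163417370946400 + 8336793833502286206237301314414412573579200 + 8242057539939760226620968344932430612515800 + 8149450151850549437557811397236560605633600 + 8058900705718876666029391270600598821126560 + 7970341357304383515853244113780812020894400 + 7883707212116292390680926242978846672841200 + 7798936166824719354221991552194127891412800 + 7715968760794669148326012918660147807461600 + 7634748036996830525712054887937409409488320 + 7555219411611446874402554316188061394806150 + 7477330551697926803532424890247978287643200 + 7401031260354070407578012391367896876544800 + 7326273368835342423663082973273271655569600 + 7253010635146988999426452143540538939013904 + 7181198648660385147946982320337167266350400 + 7110794740340185293555345238765234253935200 + 7041757898200960193617914702466542659236800 + 6974048687641335576371588599558210518282600 = 3790718230371098194206103135921434140961243325, so H_104 = 3790718230371098194206103135921434140961243325/725301063514698899942645214354053893901390400; reducing by gcd(3790718230371098194206103135921434140961243325, 725301063514698899942645214354053893901390400) = 25 gives 151628729214843927768244125436857365638449733/29012042540587955997705808574162155756055616 ≈ 5.22641. (The PNT-adjacent estimate ln(104) + γ ≈ 5.22161 matches within O(1/n).)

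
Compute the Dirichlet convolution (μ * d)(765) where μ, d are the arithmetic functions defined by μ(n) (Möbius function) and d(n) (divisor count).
(μ * d)(765) = 1

Divisors of 765: [1, 3, 5, 9, 15, 17, 45, 51, 85, 153, 255, 765]. For each d | 765:
  d = 1: μ(1) · d(765/1) = 1 · 12 = 12
  d = 3: μ(3) · d(765/3) = -1 · 8 = -8
  d = 5: μ(5) · d(765/5) = -1 · 6 = -6
  d = 9: μ(9) · d(765/9) = 0 · 4 = 0
  d = 15: μ(15) · d(765/15) = 1 · 4 = 4
  d = 17: μ(17) · d(765/17) = -1 · 6 = -6
  d = 45: μ(45) · d(765/45) = 0 · 2 = 0
  d = 51: μ(51) · d(765/51) = 1 · 4 = 4
  d = 85: μ(85) · d(765/85) = 1 · 3 = 3
  d = 153: μ(153) · d(765/153) = 0 · 2 = 0
  d = 255: μ(255) · d(765/255) = -1 · 2 = -2
  d = 765: μ(765) · d(765/765) = 0 · 1 = 0
Summing: (μ * d)(765) = 12 + -8 + -6 + 0 + 4 + -6 + 0 + 4 + 3 + 0 + -2 + 0 = 1.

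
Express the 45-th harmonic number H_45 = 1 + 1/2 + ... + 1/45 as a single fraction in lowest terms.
H_45 = 5914085889685464427/1345655451257488800

Direct summation: H_45 = 1 + 1/2 + ... + 1/45. The least common denominator is lcm(1, ..., 45) = 9419588158802421600; over this denominator the numerator is 9419588158802421600 + 4709794079401210800 + 3139862719600807200 + 2354897039700605400 + 1883917631760484320 + 1569931359800403600 + 1345655451257488800 + 1177448519850302700 + 1046620906533602400 + 941958815880242160 + 856326196254765600 + 784965679900201800 + 724583704523263200 + 672827725628744400 + 627972543920161440 + 588724259925151350 + 554093421106024800 + 523310453266801200 + 495767797831706400 + 470979407940121080 + 448551817085829600 + 428163098127382800 + 409547311252279200 + 392482839950100900 + 376783526352096864 + 362291852261631600 + 348873635511200800 + 336413862814372200 + 324813384786290400 + 313986271960080720 + 303857682542013600 + 294362129962575675 + 285442065418255200 + 277046710553012400 + 269131090251497760 + 261655226633400600 + 254583463751416800 + 247883898915853200 + 241527901507754400 + 235489703970060540 + 229746052653717600 + 224275908542914800 + 219060189739591200 + 214081549063691400 + 209324181306720480 = 41398601227798250989, so H_45 = 41398601227798250989/9419588158802421600; reducing by gcd(41398601227798250989, 9419588158802421600) = 7 gives 5914085889685464427/1345655451257488800 ≈ 4.39495. (The PNT-adjacent estimate ln(45) + γ ≈ 4.38388 matches within O(1/n).)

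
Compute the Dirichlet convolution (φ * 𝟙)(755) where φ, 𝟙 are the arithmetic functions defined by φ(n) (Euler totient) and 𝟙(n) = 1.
(φ * 𝟙)(755) = 755

Divisors of 755: [1, 5, 151, 755]. For each d | 755:
  d = 1: φ(1) · 𝟙(755/1) = 1 · 1 = 1
  d = 5: φ(5) · 𝟙(755/5) = 4 · 1 = 4
  d = 151: φ(151) · 𝟙(755/151) = 150 · 1 = 150
  d = 755: φ(755) · 𝟙(755/755) = 600 · 1 = 600
Summing: (φ * 𝟙)(755) = 1 + 4 + 150 + 600 = 755.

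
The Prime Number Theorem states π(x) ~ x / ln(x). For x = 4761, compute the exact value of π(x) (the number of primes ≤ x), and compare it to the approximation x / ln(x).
π(4761) = 641;  x/ln(x) ≈ 562.22;  relative error ≈ 12.29%.

Directly count primes up to 4761: π(4761) = 641. The PNT approximation gives 4761/ln(4761) ≈ 4761/8.46821 ≈ 562.22. Relative error (π(x) − x/ln(x)) / π(x) ≈ 12.29%; the approximation is known to undercount slightly (Li(x) is a better estimate).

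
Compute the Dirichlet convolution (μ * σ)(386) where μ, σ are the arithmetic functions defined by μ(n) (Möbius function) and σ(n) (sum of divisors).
(μ * σ)(386) = 386

Divisors of 386: [1, 2, 193, 386]. For each d | 386:
  d = 1: μ(1) · σ(386/1) = 1 · 582 = 582
  d = 2: μ(2) · σ(386/2) = -1 · 194 = -194
  d = 193: μ(193) · σ(386/193) = -1 · 3 = -3
  d = 386: μ(386) · σ(386/386) = 1 · 1 = 1
Summing: (μ * σ)(386) = 582 + -194 + -3 + 1 = 386.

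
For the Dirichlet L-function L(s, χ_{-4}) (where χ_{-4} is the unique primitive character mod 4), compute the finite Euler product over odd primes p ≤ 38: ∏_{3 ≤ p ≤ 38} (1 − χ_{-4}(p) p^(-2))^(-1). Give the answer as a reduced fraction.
∏ = 136633422149134339/149104402366464000

The odd primes p ≤ 38 are [3, 5, 7, 11, 13, 17, 19, 23, 29, 31, 37]. For each, χ(p) = 1 if p ≡ 1 mod 4, χ(p) = −1 if p ≡ 3 mod 4. Taking (1 − χ(p)/p^2)^(-1) = p^2/(p^2 − χ(p)): (1 − (-1)/3^2)^(-1) · (1 − (1)/5^2)^(-1) · (1 − (-1)/7^2)^(-1) · (1 − (-1)/11^2)^(-1) · (1 − (1)/13^2)^(-1) · (1 − (1)/17^2)^(-1) · (1 − (-1)/19^2)^(-1) · (1 − (-1)/23^2)^(-1) · (1 − (1)/29^2)^(-1) · (1 − (-1)/31^2)^(-1) · (1 − (1)/37^2)^(-1) = 136633422149134339/149104402366464000.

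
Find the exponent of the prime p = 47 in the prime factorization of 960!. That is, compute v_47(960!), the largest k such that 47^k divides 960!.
v_47(960!) = 20

Legendre's formula: v_p(n!) = Σ_{k ≥ 1} ⌊n / p^k⌋. For p = 47, n = 960, the terms are:
  ⌊960/47^1⌋ = ⌊960/47⌋ = 20
(the next term ⌊960/47^2⌋ = 0, terminating the sum). Summing: v_47(960!) = 20 = 20.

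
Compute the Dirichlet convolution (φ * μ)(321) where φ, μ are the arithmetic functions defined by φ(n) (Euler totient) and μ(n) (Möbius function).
(φ * μ)(321) = 105

Divisors of 321: [1, 3, 107, 321]. For each d | 321:
  d = 1: φ(1) · μ(321/1) = 1 · 1 = 1
  d = 3: φ(3) · μ(321/3) = 2 · -1 = -2
  d = 107: φ(107) · μ(321/107) = 106 · -1 = -106
  d = 321: φ(321) · μ(321/321) = 212 · 1 = 212
Summing: (φ * μ)(321) = 1 + -2 + -106 + 212 = 105.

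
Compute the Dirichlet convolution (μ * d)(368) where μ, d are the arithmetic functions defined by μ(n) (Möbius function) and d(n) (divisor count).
(μ * d)(368) = 1

Divisors of 368: [1, 2, 4, 8, 16, 23, 46, 92, 184, 368]. For each d | 368:
  d = 1: μ(1) · d(368/1) = 1 · 10 = 10
  d = 2: μ(2) · d(368/2) = -1 · 8 = -8
  d = 4: μ(4) · d(368/4) = 0 · 6 = 0
  d = 8: μ(8) · d(368/8) = 0 · 4 = 0
  d = 16: μ(16) · d(368/16) = 0 · 2 = 0
  d = 23: μ(23) · d(368/23) = -1 · 5 = -5
  d = 46: μ(46) · d(368/46) = 1 · 4 = 4
  d = 92: μ(92) · d(368/92) = 0 · 3 = 0
  d = 184: μ(184) · d(368/184) = 0 · 2 = 0
  d = 368: μ(368) · d(368/368) = 0 · 1 = 0
Summing: (μ * d)(368) = 10 + -8 + 0 + 0 + 0 + -5 + 4 + 0 + 0 + 0 = 1.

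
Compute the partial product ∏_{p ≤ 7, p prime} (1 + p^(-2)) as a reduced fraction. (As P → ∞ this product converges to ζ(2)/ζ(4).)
∏ = 650/441

The primes p ≤ 7 are [2, 3, 5, 7]. For each, (1 + 1/p^2) = (p^2 + 1)/p^2. Multiplying these fractions over p ∈ [2, 3, 5, 7] gives 650/441. (In the limit P → ∞ this tends to ζ(2)/ζ(4).)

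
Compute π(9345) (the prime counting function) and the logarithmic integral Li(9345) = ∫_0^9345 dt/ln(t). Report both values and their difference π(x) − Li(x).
π(9345) = 1157;  Li(9345) ≈ 1174.76;  π(x) − Li(x) ≈ -17.76.

Direct count of primes ≤ 9345 gives π(9345) = 1157. Numerical evaluation of the logarithmic integral gives Li(9345) ≈ 1174.76. The difference π(x) − Li(x) ≈ -17.76 is typically negative for small/moderate x (Li(x) overestimates), though Littlewood's theorem shows this sign changes infinitely often.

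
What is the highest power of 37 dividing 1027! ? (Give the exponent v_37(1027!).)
v_37(1027!) = 27

Legendre's formula: v_p(n!) = Σ_{k ≥ 1} ⌊n / p^k⌋. For p = 37, n = 1027, the terms are:
  ⌊1027/37^1⌋ = ⌊1027/37⌋ = 27
(the next term ⌊1027/37^2⌋ = 0, terminating the sum). Summing: v_37(1027!) = 27 = 27.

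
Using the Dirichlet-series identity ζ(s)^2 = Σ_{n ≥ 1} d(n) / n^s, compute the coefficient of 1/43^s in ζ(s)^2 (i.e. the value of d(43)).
d(43) = 2

ζ(s)^2 = (Σ 1/m^s)(Σ 1/k^s). The coefficient of 1/n^s in the product is the number of ordered pairs (m, k) with mk = n, which equals d(n). For n = 43, divisors are [1, 43], so d(43) = 2.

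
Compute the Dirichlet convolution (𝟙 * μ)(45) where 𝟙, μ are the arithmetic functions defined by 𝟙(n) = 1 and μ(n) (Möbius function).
(𝟙 * μ)(45) = 0

Divisors of 45: [1, 3, 5, 9, 15, 45]. For each d | 45:
  d = 1: 𝟙(1) · μ(45/1) = 1 · 0 = 0
  d = 3: 𝟙(3) · μ(45/3) = 1 · 1 = 1
  d = 5: 𝟙(5) · μ(45/5) = 1 · 0 = 0
  d = 9: 𝟙(9) · μ(45/9) = 1 · -1 = -1
  d = 15: 𝟙(15) · μ(45/15) = 1 · -1 = -1
  d = 45: 𝟙(45) · μ(45/45) = 1 · 1 = 1
Summing: (𝟙 * μ)(45) = 0 + 1 + 0 + -1 + -1 + 1 = 0.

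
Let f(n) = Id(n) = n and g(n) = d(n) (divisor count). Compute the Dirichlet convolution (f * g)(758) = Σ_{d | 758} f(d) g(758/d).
(Id * d)(758) = 1524

Divisors of 758: [1, 2, 379, 758]. For each d | 758:
  d = 1: Id(1) · d(758/1) = 1 · 4 = 4
  d = 2: Id(2) · d(758/2) = 2 · 2 = 4
  d = 379: Id(379) · d(758/379) = 379 · 2 = 758
  d = 758: Id(758) · d(758/758) = 758 · 1 = 758
Summing: (Id * d)(758) = 4 + 4 + 758 + 758 = 1524.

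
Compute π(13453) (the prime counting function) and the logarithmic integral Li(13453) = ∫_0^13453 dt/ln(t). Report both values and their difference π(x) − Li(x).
π(13453) = 1594;  Li(13453) ≈ 1614.84;  π(x) − Li(x) ≈ -20.84.

Direct count of primes ≤ 13453 gives π(13453) = 1594. Numerical evaluation of the logarithmic integral gives Li(13453) ≈ 1614.84. The difference π(x) − Li(x) ≈ -20.84 is typically negative for small/moderate x (Li(x) overestimates), though Littlewood's theorem shows this sign changes infinitely often.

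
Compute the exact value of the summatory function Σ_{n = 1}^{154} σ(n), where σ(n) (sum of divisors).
Σ_{n ≤ 154} σ(n) = 19578

Compute σ(n) for each 1 ≤ n ≤ 154: σ(1) = 1, σ(2) = 3, σ(3) = 4, σ(4) = 7, σ(5) = 6, σ(6) = 12, σ(7) = 8, σ(8) = 15, σ(9) = 13, σ(10) = 18, σ(11) = 12, σ(12) = 28, σ(13) = 14, σ(14) = 24, σ(15) = 24, σ(16) = 31, σ(17) = 18, σ(18) = 39, σ(19) = 20, σ(20) = 42, σ(21) = 32, σ(22) = 36, σ(23) = 24, σ(24) = 60, σ(25) = 31, σ(26) = 42, σ(27) = 40, σ(28) = 56, σ(29) = 30, σ(30) = 72, σ(31) = 32, σ(32) = 63, σ(33) = 48, σ(34) = 54, σ(35) = 48, σ(36) = 91, σ(37) = 38, σ(38) = 60, σ(39) = 56, σ(40) = 90, σ(41) = 42, σ(42) = 96, σ(43) = 44, σ(44) = 84, σ(45) = 78, σ(46) = 72, σ(47) = 48, σ(48) = 124, σ(49) = 57, σ(50) = 93, σ(51) = 72, σ(52) = 98, σ(53) = 54, σ(54) = 120, σ(55) = 72, σ(56) = 120, σ(57) = 80, σ(58) = 90, σ(59) = 60, σ(60) = 168, σ(61) = 62, σ(62) = 96, σ(63) = 104, σ(64) = 127, σ(65) = 84, σ(66) = 144, σ(67) = 68, σ(68) = 126, σ(69) = 96, σ(70) = 144, σ(71) = 72, σ(72) = 195, σ(73) = 74, σ(74) = 114, σ(75) = 124, σ(76) = 140, σ(77) = 96, σ(78) = 168, σ(79) = 80, σ(80) = 186, σ(81) = 121, σ(82) = 126, σ(83) = 84, σ(84) = 224, σ(85) = 108, σ(86) = 132, σ(87) = 120, σ(88) = 180, σ(89) = 90, σ(90) = 234, σ(91) = 112, σ(92) = 168, σ(93) = 128, σ(94) = 144, σ(95) = 120, σ(96) = 252, σ(97) = 98, σ(98) = 171, σ(99) = 156, σ(100) = 217, σ(101) = 102, σ(102) = 216, σ(103) = 104, σ(104) = 210, σ(105) = 192, σ(106) = 162, σ(107) = 108, σ(108) = 280, σ(109) = 110, σ(110) = 216, σ(111) = 152, σ(112) = 248, σ(113) = 114, σ(114) = 240, σ(115) = 144, σ(116) = 210, σ(117) = 182, σ(118) = 180, σ(119) = 144, σ(120) = 360, σ(121) = 133, σ(122) = 186, σ(123) = 168, σ(124) = 224, σ(125) = 156, σ(126) = 312, σ(127) = 128, σ(128) = 255, σ(129) = 176, σ(130) = 252, σ(131) = 132, σ(132) = 336, σ(133) = 160, σ(134) = 204, σ(135) = 240, σ(136) = 270, σ(137) = 138, σ(138) = 288, σ(139) = 140, σ(140) = 336, σ(141) = 192, σ(142) = 216, σ(143) = 168, σ(144) = 403, σ(145) = 180, σ(146) = 222, σ(147) = 228, σ(148) = 266, σ(149) = 150, σ(150) = 372, σ(151) = 152, σ(152) = 300, σ(153) = 234, σ(154) = 288. Summing all 154 values: 19578. (Average order: Σ_{n ≤ x} σ(n) ~ (π²/12) x². For x = 154, (π²/12)·154² ≈ 19505.63.)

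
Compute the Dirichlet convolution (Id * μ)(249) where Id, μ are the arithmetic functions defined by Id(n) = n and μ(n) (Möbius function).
(Id * μ)(249) = 164

Divisors of 249: [1, 3, 83, 249]. For each d | 249:
  d = 1: Id(1) · μ(249/1) = 1 · 1 = 1
  d = 3: Id(3) · μ(249/3) = 3 · -1 = -3
  d = 83: Id(83) · μ(249/83) = 83 · -1 = -83
  d = 249: Id(249) · μ(249/249) = 249 · 1 = 249
Summing: (Id * μ)(249) = 1 + -3 + -83 + 249 = 164.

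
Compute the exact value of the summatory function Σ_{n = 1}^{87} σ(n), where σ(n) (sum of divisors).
Σ_{n ≤ 87} σ(n) = 6229

Compute σ(n) for each 1 ≤ n ≤ 87: σ(1) = 1, σ(2) = 3, σ(3) = 4, σ(4) = 7, σ(5) = 6, σ(6) = 12, σ(7) = 8, σ(8) = 15, σ(9) = 13, σ(10) = 18, σ(11) = 12, σ(12) = 28, σ(13) = 14, σ(14) = 24, σ(15) = 24, σ(16) = 31, σ(17) = 18, σ(18) = 39, σ(19) = 20, σ(20) = 42, σ(21) = 32, σ(22) = 36, σ(23) = 24, σ(24) = 60, σ(25) = 31, σ(26) = 42, σ(27) = 40, σ(28) = 56, σ(29) = 30, σ(30) = 72, σ(31) = 32, σ(32) = 63, σ(33) = 48, σ(34) = 54, σ(35) = 48, σ(36) = 91, σ(37) = 38, σ(38) = 60, σ(39) = 56, σ(40) = 90, σ(41) = 42, σ(42) = 96, σ(43) = 44, σ(44) = 84, σ(45) = 78, σ(46) = 72, σ(47) = 48, σ(48) = 124, σ(49) = 57, σ(50) = 93, σ(51) = 72, σ(52) = 98, σ(53) = 54, σ(54) = 120, σ(55) = 72, σ(56) = 120, σ(57) = 80, σ(58) = 90, σ(59) = 60, σ(60) = 168, σ(61) = 62, σ(62) = 96, σ(63) = 104, σ(64) = 127, σ(65) = 84, σ(66) = 144, σ(67) = 68, σ(68) = 126, σ(69) = 96, σ(70) = 144, σ(71) = 72, σ(72) = 195, σ(73) = 74, σ(74) = 114, σ(75) = 124, σ(76) = 140, σ(77) = 96, σ(78) = 168, σ(79) = 80, σ(80) = 186, σ(81) = 121, σ(82) = 126, σ(83) = 84, σ(84) = 224, σ(85) = 108, σ(86) = 132, σ(87) = 120. Summing all 87 values: 6229. (Average order: Σ_{n ≤ x} σ(n) ~ (π²/12) x². For x = 87, (π²/12)·87² ≈ 6225.25.)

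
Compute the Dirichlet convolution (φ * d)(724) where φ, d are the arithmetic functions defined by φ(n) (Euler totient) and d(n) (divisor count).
(φ * d)(724) = 1274

Divisors of 724: [1, 2, 4, 181, 362, 724]. For each d | 724:
  d = 1: φ(1) · d(724/1) = 1 · 6 = 6
  d = 2: φ(2) · d(724/2) = 1 · 4 = 4
  d = 4: φ(4) · d(724/4) = 2 · 2 = 4
  d = 181: φ(181) · d(724/181) = 180 · 3 = 540
  d = 362: φ(362) · d(724/362) = 180 · 2 = 360
  d = 724: φ(724) · d(724/724) = 360 · 1 = 360
Summing: (φ * d)(724) = 6 + 4 + 4 + 540 + 360 + 360 = 1274.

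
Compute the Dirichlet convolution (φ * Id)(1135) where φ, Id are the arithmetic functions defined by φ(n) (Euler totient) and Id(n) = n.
(φ * Id)(1135) = 4077

Divisors of 1135: [1, 5, 227, 1135]. For each d | 1135:
  d = 1: φ(1) · Id(1135/1) = 1 · 1135 = 1135
  d = 5: φ(5) · Id(1135/5) = 4 · 227 = 908
  d = 227: φ(227) · Id(1135/227) = 226 · 5 = 1130
  d = 1135: φ(1135) · Id(1135/1135) = 904 · 1 = 904
Summing: (φ * Id)(1135) = 1135 + 908 + 1130 + 904 = 4077.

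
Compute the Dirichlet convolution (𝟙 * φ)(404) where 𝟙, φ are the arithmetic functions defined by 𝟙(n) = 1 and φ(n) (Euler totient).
(𝟙 * φ)(404) = 404

Divisors of 404: [1, 2, 4, 101, 202, 404]. For each d | 404:
  d = 1: 𝟙(1) · φ(404/1) = 1 · 200 = 200
  d = 2: 𝟙(2) · φ(404/2) = 1 · 100 = 100
  d = 4: 𝟙(4) · φ(404/4) = 1 · 100 = 100
  d = 101: 𝟙(101) · φ(404/101) = 1 · 2 = 2
  d = 202: 𝟙(202) · φ(404/202) = 1 · 1 = 1
  d = 404: 𝟙(404) · φ(404/404) = 1 · 1 = 1
Summing: (𝟙 * φ)(404) = 200 + 100 + 100 + 2 + 1 + 1 = 404.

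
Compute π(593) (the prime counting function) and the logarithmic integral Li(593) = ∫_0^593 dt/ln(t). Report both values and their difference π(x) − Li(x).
π(593) = 108;  Li(593) ≈ 116.55;  π(x) − Li(x) ≈ -8.55.

Direct count of primes ≤ 593 gives π(593) = 108. Numerical evaluation of the logarithmic integral gives Li(593) ≈ 116.55. The difference π(x) − Li(x) ≈ -8.55 is typically negative for small/moderate x (Li(x) overestimates), though Littlewood's theorem shows this sign changes infinitely often.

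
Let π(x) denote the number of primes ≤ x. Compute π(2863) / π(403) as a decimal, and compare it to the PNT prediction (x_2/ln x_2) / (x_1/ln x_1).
π(2863)/π(403) = 416/79 ≈ 5.2658;  PNT prediction ≈ 5.3542.

π(403) = 79 and π(2863) = 416, so π(2863)/π(403) ≈ 5.2658. The PNT-predicted ratio is (2863/ln(2863)) / (403/ln(403)) ≈ 5.3542. The two agree to within a few percent, as expected.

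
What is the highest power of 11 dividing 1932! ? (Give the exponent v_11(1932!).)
v_11(1932!) = 191

Legendre's formula: v_p(n!) = Σ_{k ≥ 1} ⌊n / p^k⌋. For p = 11, n = 1932, the terms are:
  ⌊1932/11^1⌋ = ⌊1932/11⌋ = 175
  ⌊1932/11^2⌋ = ⌊1932/121⌋ = 15
  ⌊1932/11^3⌋ = ⌊1932/1331⌋ = 1
(the next term ⌊1932/11^4⌋ = 0, terminating the sum). Summing: v_11(1932!) = 175 + 15 + 1 = 191.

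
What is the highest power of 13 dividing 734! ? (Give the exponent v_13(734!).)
v_13(734!) = 60

Legendre's formula: v_p(n!) = Σ_{k ≥ 1} ⌊n / p^k⌋. For p = 13, n = 734, the terms are:
  ⌊734/13^1⌋ = ⌊734/13⌋ = 56
  ⌊734/13^2⌋ = ⌊734/169⌋ = 4
(the next term ⌊734/13^3⌋ = 0, terminating the sum). Summing: v_13(734!) = 56 + 4 = 60.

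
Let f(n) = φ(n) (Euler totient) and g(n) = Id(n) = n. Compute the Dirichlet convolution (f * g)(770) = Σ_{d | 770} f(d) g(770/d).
(φ * Id)(770) = 7371

Divisors of 770: [1, 2, 5, 7, 10, 11, 14, 22, 35, 55, 70, 77, 110, 154, 385, 770]. For each d | 770:
  d = 1: φ(1) · Id(770/1) = 1 · 770 = 770
  d = 2: φ(2) · Id(770/2) = 1 · 385 = 385
  d = 5: φ(5) · Id(770/5) = 4 · 154 = 616
  d = 7: φ(7) · Id(770/7) = 6 · 110 = 660
  d = 10: φ(10) · Id(770/10) = 4 · 77 = 308
  d = 11: φ(11) · Id(770/11) = 10 · 70 = 700
  d = 14: φ(14) · Id(770/14) = 6 · 55 = 330
  d = 22: φ(22) · Id(770/22) = 10 · 35 = 350
  d = 35: φ(35) · Id(770/35) = 24 · 22 = 528
  d = 55: φ(55) · Id(770/55) = 40 · 14 = 560
  d = 70: φ(70) · Id(770/70) = 24 · 11 = 264
  d = 77: φ(77) · Id(770/77) = 60 · 10 = 600
  d = 110: φ(110) · Id(770/110) = 40 · 7 = 280
  d = 154: φ(154) · Id(770/154) = 60 · 5 = 300
  d = 385: φ(385) · Id(770/385) = 240 · 2 = 480
  d = 770: φ(770) · Id(770/770) = 240 · 1 = 240
Summing: (φ * Id)(770) = 770 + 385 + 616 + 660 + 308 + 700 + 330 + 350 + 528 + 560 + 264 + 600 + 280 + 300 + 480 + 240 = 7371.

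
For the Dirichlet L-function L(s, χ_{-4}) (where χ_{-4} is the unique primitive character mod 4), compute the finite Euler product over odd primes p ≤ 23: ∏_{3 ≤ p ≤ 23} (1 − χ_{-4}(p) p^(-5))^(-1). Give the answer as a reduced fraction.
∏ = 19221914719363107239019289471588875/19296053991287416836128860852453376

The odd primes p ≤ 23 are [3, 5, 7, 11, 13, 17, 19, 23]. For each, χ(p) = 1 if p ≡ 1 mod 4, χ(p) = −1 if p ≡ 3 mod 4. Taking (1 − χ(p)/p^5)^(-1) = p^5/(p^5 − χ(p)): (1 − (-1)/3^5)^(-1) · (1 − (1)/5^5)^(-1) · (1 − (-1)/7^5)^(-1) · (1 − (-1)/11^5)^(-1) · (1 − (1)/13^5)^(-1) · (1 − (1)/17^5)^(-1) · (1 − (-1)/19^5)^(-1) · (1 − (-1)/23^5)^(-1) = 19221914719363107239019289471588875/19296053991287416836128860852453376.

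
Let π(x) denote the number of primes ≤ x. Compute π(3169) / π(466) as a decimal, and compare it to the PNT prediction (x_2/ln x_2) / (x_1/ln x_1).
π(3169)/π(466) = 449/90 ≈ 4.9889;  PNT prediction ≈ 5.1833.

π(466) = 90 and π(3169) = 449, so π(3169)/π(466) ≈ 4.9889. The PNT-predicted ratio is (3169/ln(3169)) / (466/ln(466)) ≈ 5.1833. The two agree to within a few percent, as expected.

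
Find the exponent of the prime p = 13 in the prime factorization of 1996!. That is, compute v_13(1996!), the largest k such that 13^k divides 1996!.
v_13(1996!) = 164

Legendre's formula: v_p(n!) = Σ_{k ≥ 1} ⌊n / p^k⌋. For p = 13, n = 1996, the terms are:
  ⌊1996/13^1⌋ = ⌊1996/13⌋ = 153
  ⌊1996/13^2⌋ = ⌊1996/169⌋ = 11
(the next term ⌊1996/13^3⌋ = 0, terminating the sum). Summing: v_13(1996!) = 153 + 11 = 164.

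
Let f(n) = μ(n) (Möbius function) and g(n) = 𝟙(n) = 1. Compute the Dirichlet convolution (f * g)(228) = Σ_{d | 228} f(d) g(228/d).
(μ * 𝟙)(228) = 0

Divisors of 228: [1, 2, 3, 4, 6, 12, 19, 38, 57, 76, 114, 228]. For each d | 228:
  d = 1: μ(1) · 𝟙(228/1) = 1 · 1 = 1
  d = 2: μ(2) · 𝟙(228/2) = -1 · 1 = -1
  d = 3: μ(3) · 𝟙(228/3) = -1 · 1 = -1
  d = 4: μ(4) · 𝟙(228/4) = 0 · 1 = 0
  d = 6: μ(6) · 𝟙(228/6) = 1 · 1 = 1
  d = 12: μ(12) · 𝟙(228/12) = 0 · 1 = 0
  d = 19: μ(19) · 𝟙(228/19) = -1 · 1 = -1
  d = 38: μ(38) · 𝟙(228/38) = 1 · 1 = 1
  d = 57: μ(57) · 𝟙(228/57) = 1 · 1 = 1
  d = 76: μ(76) · 𝟙(228/76) = 0 · 1 = 0
  d = 114: μ(114) · 𝟙(228/114) = -1 · 1 = -1
  d = 228: μ(228) · 𝟙(228/228) = 0 · 1 = 0
Summing: (μ * 𝟙)(228) = 1 + -1 + -1 + 0 + 1 + 0 + -1 + 1 + 1 + 0 + -1 + 0 = 0.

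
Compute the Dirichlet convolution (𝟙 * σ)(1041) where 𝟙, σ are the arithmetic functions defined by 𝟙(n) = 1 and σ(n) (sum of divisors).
(𝟙 * σ)(1041) = 1745

Divisors of 1041: [1, 3, 347, 1041]. For each d | 1041:
  d = 1: 𝟙(1) · σ(1041/1) = 1 · 1392 = 1392
  d = 3: 𝟙(3) · σ(1041/3) = 1 · 348 = 348
  d = 347: 𝟙(347) · σ(1041/347) = 1 · 4 = 4
  d = 1041: 𝟙(1041) · σ(1041/1041) = 1 · 1 = 1
Summing: (𝟙 * σ)(1041) = 1392 + 348 + 4 + 1 = 1745.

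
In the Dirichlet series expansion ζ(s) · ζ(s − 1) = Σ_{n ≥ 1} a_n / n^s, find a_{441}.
σ(441) = 741

In the product (Σ m^0/m^s)(Σ k / k^s) = Σ (Σ_{d | n} d) / n^s, the coefficient of 1/n^s is σ(n) = Σ_{d | n} d. For n = 441, divisors are [1, 3, 7, 9, 21, 49, 63, 147, 441]; summing: σ(441) = 741.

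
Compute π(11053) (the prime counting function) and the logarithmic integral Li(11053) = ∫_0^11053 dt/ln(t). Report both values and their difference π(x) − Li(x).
π(11053) = 1338;  Li(11053) ≈ 1359.84;  π(x) − Li(x) ≈ -21.84.

Direct count of primes ≤ 11053 gives π(11053) = 1338. Numerical evaluation of the logarithmic integral gives Li(11053) ≈ 1359.84. The difference π(x) − Li(x) ≈ -21.84 is typically negative for small/moderate x (Li(x) overestimates), though Littlewood's theorem shows this sign changes infinitely often.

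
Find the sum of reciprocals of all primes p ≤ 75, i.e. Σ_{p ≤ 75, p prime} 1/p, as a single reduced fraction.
Σ 1/p = 71544353681891529224514036059/40729680599249024150621323470

π(75) = 21, so the primes ≤ 75 are [2, 3, 5, 7, 11, 13, 17, 19, 23, 29, 31, 37, 41, 43, 47, 53, 59, 61, 67, 71, 73]. Summing 1/p over these primes: 71544353681891529224514036059/40729680599249024150621323470 ≈ 1.7566. Mertens estimate ln ln(75) + 0.2615 ≈ 1.7242.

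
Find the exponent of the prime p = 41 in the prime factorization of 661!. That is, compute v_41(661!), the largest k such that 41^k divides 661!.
v_41(661!) = 16

Legendre's formula: v_p(n!) = Σ_{k ≥ 1} ⌊n / p^k⌋. For p = 41, n = 661, the terms are:
  ⌊661/41^1⌋ = ⌊661/41⌋ = 16
(the next term ⌊661/41^2⌋ = 0, terminating the sum). Summing: v_41(661!) = 16 = 16.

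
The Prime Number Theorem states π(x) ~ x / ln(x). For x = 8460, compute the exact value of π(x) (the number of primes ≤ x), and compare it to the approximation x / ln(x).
π(8460) = 1057;  x/ln(x) ≈ 935.52;  relative error ≈ 11.49%.

Directly count primes up to 8460: π(8460) = 1057. The PNT approximation gives 8460/ln(8460) ≈ 8460/9.04310 ≈ 935.52. Relative error (π(x) − x/ln(x)) / π(x) ≈ 11.49%; the approximation is known to undercount slightly (Li(x) is a better estimate).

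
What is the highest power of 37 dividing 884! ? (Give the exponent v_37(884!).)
v_37(884!) = 23

Legendre's formula: v_p(n!) = Σ_{k ≥ 1} ⌊n / p^k⌋. For p = 37, n = 884, the terms are:
  ⌊884/37^1⌋ = ⌊884/37⌋ = 23
(the next term ⌊884/37^2⌋ = 0, terminating the sum). Summing: v_37(884!) = 23 = 23.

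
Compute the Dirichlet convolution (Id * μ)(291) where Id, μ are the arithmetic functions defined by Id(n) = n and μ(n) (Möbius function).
(Id * μ)(291) = 192

Divisors of 291: [1, 3, 97, 291]. For each d | 291:
  d = 1: Id(1) · μ(291/1) = 1 · 1 = 1
  d = 3: Id(3) · μ(291/3) = 3 · -1 = -3
  d = 97: Id(97) · μ(291/97) = 97 · -1 = -97
  d = 291: Id(291) · μ(291/291) = 291 · 1 = 291
Summing: (Id * μ)(291) = 1 + -3 + -97 + 291 = 192.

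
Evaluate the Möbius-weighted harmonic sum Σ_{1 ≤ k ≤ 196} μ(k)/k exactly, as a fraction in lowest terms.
Σ μ(k)/k = -43277238338814707352435871087729404219364080007991120795068950289487278357/2094340804123062964635950016266159511607730554966537454865305011530672742866

Values of μ(k) for 1 ≤ k ≤ 196: μ(1) = 1, μ(2) = -1, μ(3) = -1, μ(5) = -1, μ(6) = 1, μ(7) = -1, μ(10) = 1, μ(11) = -1, μ(13) = -1, μ(14) = 1, μ(15) = 1, μ(17) = -1, μ(19) = -1, μ(21) = 1, μ(22) = 1, μ(23) = -1, μ(26) = 1, μ(29) = -1, μ(30) = -1, μ(31) = -1, μ(33) = 1, μ(34) = 1, μ(35) = 1, μ(37) = -1, μ(38) = 1, μ(39) = 1, μ(41) = -1, μ(42) = -1, μ(43) = -1, μ(46) = 1, μ(47) = -1, μ(51) = 1, μ(53) = -1, μ(55) = 1, μ(57) = 1, μ(58) = 1, μ(59) = -1, μ(61) = -1, μ(62) = 1, μ(65) = 1, μ(66) = -1, μ(67) = -1, μ(69) = 1, μ(70) = -1, μ(71) = -1, μ(73) = -1, μ(74) = 1, μ(77) = 1, μ(78) = -1, μ(79) = -1, μ(82) = 1, μ(83) = -1, μ(85) = 1, μ(86) = 1, μ(87) = 1, μ(89) = -1, μ(91) = 1, μ(93) = 1, μ(94) = 1, μ(95) = 1, μ(97) = -1, μ(101) = -1, μ(102) = -1, μ(103) = -1, μ(105) = -1, μ(106) = 1, μ(107) = -1, μ(109) = -1, μ(110) = -1, μ(111) = 1, μ(113) = -1, μ(114) = -1, μ(115) = 1, μ(118) = 1, μ(119) = 1, μ(122) = 1, μ(123) = 1, μ(127) = -1, μ(129) = 1, μ(130) = -1, μ(131) = -1, μ(133) = 1, μ(134) = 1, μ(137) = -1, μ(138) = -1, μ(139) = -1, μ(141) = 1, μ(142) = 1, μ(143) = 1, μ(145) = 1, μ(146) = 1, μ(149) = -1, μ(151) = -1, μ(154) = -1, μ(155) = 1, μ(157) = -1, μ(158) = 1, μ(159) = 1, μ(161) = 1, μ(163) = -1, μ(165) = -1, μ(166) = 1, μ(167) = -1, μ(170) = -1, μ(173) = -1, μ(174) = -1, μ(177) = 1, μ(178) = 1, μ(179) = -1, μ(181) = -1, μ(182) = -1, μ(183) = 1, μ(185) = 1, μ(186) = -1, μ(187) = 1, μ(190) = -1, μ(191) = -1, μ(193) = -1, μ(194) = 1, μ(195) = -1, with μ = 0 on non-squarefree integers. Summing μ(k)/k for k where μ(k) ≠ 0 gives -43277238338814707352435871087729404219364080007991120795068950289487278357/2094340804123062964635950016266159511607730554966537454865305011530672742866 ≈ -0.0207. (PNT ⟺ this sum → 0 as n → ∞.)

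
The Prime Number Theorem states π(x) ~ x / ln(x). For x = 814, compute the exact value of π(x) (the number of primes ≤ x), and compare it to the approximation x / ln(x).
π(814) = 141;  x/ln(x) ≈ 121.46;  relative error ≈ 13.86%.

Directly count primes up to 814: π(814) = 141. The PNT approximation gives 814/ln(814) ≈ 814/6.70196 ≈ 121.46. Relative error (π(x) − x/ln(x)) / π(x) ≈ 13.86%; the approximation is known to undercount slightly (Li(x) is a better estimate).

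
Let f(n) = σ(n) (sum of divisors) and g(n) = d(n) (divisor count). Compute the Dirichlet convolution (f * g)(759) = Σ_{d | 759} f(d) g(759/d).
(σ * d)(759) = 2184

Divisors of 759: [1, 3, 11, 23, 33, 69, 253, 759]. For each d | 759:
  d = 1: σ(1) · d(759/1) = 1 · 8 = 8
  d = 3: σ(3) · d(759/3) = 4 · 4 = 16
  d = 11: σ(11) · d(759/11) = 12 · 4 = 48
  d = 23: σ(23) · d(759/23) = 24 · 4 = 96
  d = 33: σ(33) · d(759/33) = 48 · 2 = 96
  d = 69: σ(69) · d(759/69) = 96 · 2 = 192
  d = 253: σ(253) · d(759/253) = 288 · 2 = 576
  d = 759: σ(759) · d(759/759) = 1152 · 1 = 1152
Summing: (σ * d)(759) = 8 + 16 + 48 + 96 + 96 + 192 + 576 + 1152 = 2184.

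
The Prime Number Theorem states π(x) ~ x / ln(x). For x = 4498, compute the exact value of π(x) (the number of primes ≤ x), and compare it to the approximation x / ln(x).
π(4498) = 610;  x/ln(x) ≈ 534.75;  relative error ≈ 12.34%.

Directly count primes up to 4498: π(4498) = 610. The PNT approximation gives 4498/ln(4498) ≈ 4498/8.41139 ≈ 534.75. Relative error (π(x) − x/ln(x)) / π(x) ≈ 12.34%; the approximation is known to undercount slightly (Li(x) is a better estimate).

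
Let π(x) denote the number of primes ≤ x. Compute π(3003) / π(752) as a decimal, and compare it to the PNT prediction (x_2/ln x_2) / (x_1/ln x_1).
π(3003)/π(752) = 431/133 ≈ 3.2406;  PNT prediction ≈ 3.3028.

π(752) = 133 and π(3003) = 431, so π(3003)/π(752) ≈ 3.2406. The PNT-predicted ratio is (3003/ln(3003)) / (752/ln(752)) ≈ 3.3028. The two agree to within a few percent, as expected.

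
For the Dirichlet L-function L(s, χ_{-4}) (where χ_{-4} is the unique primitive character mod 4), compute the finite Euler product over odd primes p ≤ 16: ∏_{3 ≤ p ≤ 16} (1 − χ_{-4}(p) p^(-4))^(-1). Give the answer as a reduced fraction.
∏ = 12412162137375/12550936856576

The odd primes p ≤ 16 are [3, 5, 7, 11, 13]. For each, χ(p) = 1 if p ≡ 1 mod 4, χ(p) = −1 if p ≡ 3 mod 4. Taking (1 − χ(p)/p^4)^(-1) = p^4/(p^4 − χ(p)): (1 − (-1)/3^4)^(-1) · (1 − (1)/5^4)^(-1) · (1 − (-1)/7^4)^(-1) · (1 − (-1)/11^4)^(-1) · (1 − (1)/13^4)^(-1) = 12412162137375/12550936856576.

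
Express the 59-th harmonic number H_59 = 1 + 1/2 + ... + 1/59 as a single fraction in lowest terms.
H_59 = 15063255090319832863132951/3230237388259077233637600

Direct summation: H_59 = 1 + 1/2 + ... + 1/59. The least common denominator is lcm(1, ..., 59) = 9690712164777231700912800; over this denominator the numerator is 9690712164777231700912800 + 4845356082388615850456400 + 3230237388259077233637600 + 2422678041194307925228200 + 1938142432955446340182560 + 1615118694129538616818800 + 1384387452111033100130400 + 1211339020597153962614100 + 1076745796086359077879200 + 969071216477723170091280 + 880973833161566518264800 + 807559347064769308409400 + 745439397290556284685600 + 692193726055516550065200 + 646047477651815446727520 + 605669510298576981307050 + 570041892045719511818400 + 538372898043179538939600 + 510037482356696405311200 + 484535608238861585045640 + 461462484037011033376800 + 440486916580783259132400 + 421335311512053552213600 + 403779673532384654204700 + 387628486591089268036512 + 372719698645278142342800 + 358915265362119692626400 + 346096863027758275032600 + 334162488440594196583200 + 323023738825907723363760 + 312603618218620377448800 + 302834755149288490653525 + 293657944387188839421600 + 285020946022859755909200 + 276877490422206620026080 + 269186449021589769469800 + 261911139588573829754400 + 255018741178348202655600 + 248479799096852094895200 + 242267804119430792522820 + 236358833287249553680800 + 230731242018505516688400 + 225365399180865853509600 + 220243458290391629566200 + 215349159217271815575840 + 210667655756026776106800 + 206185365208026206402400 + 201889836766192327102350 + 197769636015861871447200 + 193814243295544634018256 + 190013964015239837272800 + 186359849322639071171400 + 182843625750513805677600 + 179457632681059846313200 + 176194766632313303652960 + 173048431513879137516300 + 170012494118898801770400 + 167081244220297098291600 + 164249358725037825439200 = 45189765270959498589398853, so H_59 = 45189765270959498589398853/9690712164777231700912800; reducing by gcd(45189765270959498589398853, 9690712164777231700912800) = 3 gives 15063255090319832863132951/3230237388259077233637600 ≈ 4.66320. (The PNT-adjacent estimate ln(59) + γ ≈ 4.65475 matches within O(1/n).)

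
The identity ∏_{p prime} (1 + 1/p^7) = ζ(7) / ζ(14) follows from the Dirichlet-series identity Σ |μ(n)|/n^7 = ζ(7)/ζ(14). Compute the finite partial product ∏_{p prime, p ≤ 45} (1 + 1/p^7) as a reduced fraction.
∏ = 520809220089538061022644224225580227698833285987386472597926245148089867161153104280287356125184/516528479137134655019209847872578550121603875954111837055841148542846145248143400719531810009375

The primes p ≤ 45 are [2, 3, 5, 7, 11, 13, 17, 19, 23, 29, 31, 37, 41, 43]. For each, (1 + 1/p^7) = (p^7 + 1)/p^7. Multiplying these fractions over p ∈ [2, 3, 5, 7, 11, 13, 17, 19, 23, 29, 31, 37, 41, 43] gives 520809220089538061022644224225580227698833285987386472597926245148089867161153104280287356125184/516528479137134655019209847872578550121603875954111837055841148542846145248143400719531810009375. (In the limit P → ∞ this tends to ζ(7)/ζ(14).)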